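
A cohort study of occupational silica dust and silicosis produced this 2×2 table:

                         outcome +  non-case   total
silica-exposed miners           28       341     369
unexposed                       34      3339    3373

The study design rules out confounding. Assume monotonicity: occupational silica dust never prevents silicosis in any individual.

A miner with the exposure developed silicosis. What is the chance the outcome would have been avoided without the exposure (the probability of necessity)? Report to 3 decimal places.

p₁ = P(outcome | exposed) = 28/369 = 0.075881
p₀ = P(outcome | unexposed) = 34/3373 = 0.01008
Under exogeneity and monotonicity, PN = (p₁ − p₀)/p₁.
PN = (0.075881 − 0.01008) / 0.075881 ≈ 0.8672

PN ≈ 0.867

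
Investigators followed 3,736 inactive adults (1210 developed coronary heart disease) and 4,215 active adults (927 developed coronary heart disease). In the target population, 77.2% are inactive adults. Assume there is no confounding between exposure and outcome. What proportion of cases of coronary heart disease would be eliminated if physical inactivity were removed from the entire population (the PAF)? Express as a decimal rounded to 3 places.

p₁ = P(outcome | exposed) = 1210/3736 = 0.32388
p₀ = P(outcome | unexposed) = 927/4215 = 0.21993
Overall risk P(Y=1) = π·p₁ + (1−π)·p₀ = 0.772×0.32388 + 0.228×0.21993 = 0.30018.
Under exogeneity, PAF = [P(Y=1) − p₀] / P(Y=1).
PAF = (0.30018 − 0.21993) / 0.30018 ≈ 0.2673

PAF ≈ 0.267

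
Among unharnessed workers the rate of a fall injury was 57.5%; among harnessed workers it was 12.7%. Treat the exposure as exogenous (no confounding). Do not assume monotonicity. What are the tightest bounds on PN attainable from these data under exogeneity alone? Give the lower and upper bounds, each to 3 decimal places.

0.779 ≤ PN ≤ 1.000

p₁ = 0.575, p₀ = 0.127.
Under exogeneity alone the bounds on PN are max{0,(p₁−p₀)/p₁} ≤ PN ≤ min{1,(1−p₀)/p₁}.
  lower = (p₁ − p₀)/p₁ = 0.448 / 0.575 ≈ 0.7791
  upper = min{1, (1 − p₀)/p₁} = 0.873 / 0.575 ≈ 1.5183 → capped at 1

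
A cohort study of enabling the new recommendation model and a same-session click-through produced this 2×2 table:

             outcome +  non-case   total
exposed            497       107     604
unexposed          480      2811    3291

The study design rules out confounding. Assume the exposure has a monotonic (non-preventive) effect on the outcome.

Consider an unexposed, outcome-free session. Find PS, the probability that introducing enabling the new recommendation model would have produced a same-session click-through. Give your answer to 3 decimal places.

p₁ = P(outcome | exposed) = 497/604 = 0.82285
p₀ = P(outcome | unexposed) = 480/3291 = 0.14585
Under exogeneity and monotonicity, PS = (p₁ − p₀) / (1 − p₀).
PS = (0.82285 − 0.14585) / (1 − 0.14585) = 0.677 / 0.85415 ≈ 0.7926

PS ≈ 0.793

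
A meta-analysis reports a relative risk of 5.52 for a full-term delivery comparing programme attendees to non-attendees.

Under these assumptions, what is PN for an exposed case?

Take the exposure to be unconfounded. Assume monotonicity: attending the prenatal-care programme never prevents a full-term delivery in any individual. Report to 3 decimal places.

Under exogeneity and monotonicity, PN = (RR − 1) / RR = 1 − 1/RR.
PN = (5.52 − 1) / 5.52 = 4.52 / 5.52 ≈ 0.8188

PN ≈ 0.819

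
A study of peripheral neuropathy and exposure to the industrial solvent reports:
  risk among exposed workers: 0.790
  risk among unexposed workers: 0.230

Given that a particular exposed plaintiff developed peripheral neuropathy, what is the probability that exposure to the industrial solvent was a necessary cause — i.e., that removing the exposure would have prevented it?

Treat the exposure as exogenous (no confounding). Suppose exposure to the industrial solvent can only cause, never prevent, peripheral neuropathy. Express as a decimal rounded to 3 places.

PN ≈ 0.709

Let p₁ = 0.79, p₀ = 0.23.
Under exogeneity and monotonicity, PN = (p₁ − p₀) / p₁.
PN = (0.79 − 0.23) / 0.79 = 0.56 / 0.79 ≈ 0.7089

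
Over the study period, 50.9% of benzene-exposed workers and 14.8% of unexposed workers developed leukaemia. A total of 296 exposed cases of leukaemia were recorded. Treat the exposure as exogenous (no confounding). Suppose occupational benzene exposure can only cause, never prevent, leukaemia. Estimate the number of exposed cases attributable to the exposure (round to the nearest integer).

p₁ = 0.509, p₀ = 0.148.
PN = (p₁ − p₀)/p₁ = (0.509 − 0.148) / 0.509 ≈ 0.70923.
Attributable cases ≈ PN × (exposed cases) = 0.70923 × 296 ≈ 209.93.

about 210 cases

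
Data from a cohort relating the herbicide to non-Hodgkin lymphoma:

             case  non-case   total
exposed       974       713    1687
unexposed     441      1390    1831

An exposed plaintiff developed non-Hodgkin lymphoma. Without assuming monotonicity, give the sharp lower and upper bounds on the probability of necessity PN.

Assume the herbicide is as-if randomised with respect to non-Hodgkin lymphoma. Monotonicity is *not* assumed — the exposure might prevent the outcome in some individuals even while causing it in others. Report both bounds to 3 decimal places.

0.583 ≤ PN ≤ 1.000

p₁ = P(outcome | exposed) = 974/1687 = 0.57736
p₀ = P(outcome | unexposed) = 441/1831 = 0.24085
Under exogeneity alone the bounds on PN are max{0,(p₁−p₀)/p₁} ≤ PN ≤ min{1,(1−p₀)/p₁}.
  lower = (p₁ − p₀)/p₁ = 0.3365 / 0.57736 ≈ 0.5828
  upper = min{1, (1 − p₀)/p₁} = 0.75915 / 0.57736 ≈ 1.3149 → capped at 1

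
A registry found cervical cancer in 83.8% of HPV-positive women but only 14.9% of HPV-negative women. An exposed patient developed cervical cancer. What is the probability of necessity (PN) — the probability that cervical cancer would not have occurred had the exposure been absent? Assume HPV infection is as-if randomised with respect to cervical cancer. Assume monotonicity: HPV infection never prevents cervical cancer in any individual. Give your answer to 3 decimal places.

p₁ = 0.838, p₀ = 0.149.
Under exogeneity and monotonicity, PN = (p₁ − p₀) / p₁.
PN = (0.838 − 0.149) / 0.838 = 0.689 / 0.838 ≈ 0.8222

PN ≈ 0.822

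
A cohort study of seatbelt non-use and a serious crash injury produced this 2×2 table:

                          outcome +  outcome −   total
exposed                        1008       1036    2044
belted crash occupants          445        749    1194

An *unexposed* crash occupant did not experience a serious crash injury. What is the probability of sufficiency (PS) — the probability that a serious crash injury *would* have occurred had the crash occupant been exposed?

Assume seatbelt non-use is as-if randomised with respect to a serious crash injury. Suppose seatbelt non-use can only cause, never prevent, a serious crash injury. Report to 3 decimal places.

p₁ = P(outcome | exposed) = 1008/2044 = 0.49315
p₀ = P(outcome | unexposed) = 445/1194 = 0.3727
Under exogeneity and monotonicity, PS = (p₁ − p₀) / (1 − p₀).
PS = (0.49315 − 0.3727) / (1 − 0.3727) = 0.12045 / 0.6273 ≈ 0.1920

PS ≈ 0.192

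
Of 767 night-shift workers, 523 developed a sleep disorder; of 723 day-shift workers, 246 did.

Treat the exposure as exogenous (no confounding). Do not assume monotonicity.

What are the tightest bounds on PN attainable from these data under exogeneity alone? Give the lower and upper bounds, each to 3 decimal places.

0.501 ≤ PN ≤ 0.968

p₁ = P(outcome | exposed) = 523/767 = 0.68188
p₀ = P(outcome | unexposed) = 246/723 = 0.34025
Under exogeneity alone the bounds on PN are max{0,(p₁−p₀)/p₁} ≤ PN ≤ min{1,(1−p₀)/p₁}.
  lower = (p₁ − p₀)/p₁ = 0.34163 / 0.68188 ≈ 0.5010
  upper = min{1, (1 − p₀)/p₁} = 0.65975 / 0.68188 ≈ 0.9676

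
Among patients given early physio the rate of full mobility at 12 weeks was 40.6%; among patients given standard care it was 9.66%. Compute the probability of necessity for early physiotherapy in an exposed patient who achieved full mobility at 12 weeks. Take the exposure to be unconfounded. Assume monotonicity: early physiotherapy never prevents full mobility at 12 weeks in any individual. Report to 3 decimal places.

PN ≈ 0.762

p₁ = 0.406, p₀ = 0.0966.
Under exogeneity and monotonicity, PN = (p₁ − p₀) / p₁.
PN = (0.406 − 0.0966) / 0.406 = 0.3094 / 0.406 ≈ 0.7621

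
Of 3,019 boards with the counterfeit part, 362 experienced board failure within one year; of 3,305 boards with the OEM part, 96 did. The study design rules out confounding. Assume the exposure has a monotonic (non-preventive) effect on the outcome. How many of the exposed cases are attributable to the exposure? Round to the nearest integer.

p₁ = P(outcome | exposed) = 362/3019 = 0.11991
p₀ = P(outcome | unexposed) = 96/3305 = 0.029047
PN = (p₁ − p₀)/p₁ = (0.11991 − 0.029047) / 0.11991 ≈ 0.75776.
Attributable cases ≈ PN × (exposed cases) = 0.75776 × 362 ≈ 274.31.

about 274 cases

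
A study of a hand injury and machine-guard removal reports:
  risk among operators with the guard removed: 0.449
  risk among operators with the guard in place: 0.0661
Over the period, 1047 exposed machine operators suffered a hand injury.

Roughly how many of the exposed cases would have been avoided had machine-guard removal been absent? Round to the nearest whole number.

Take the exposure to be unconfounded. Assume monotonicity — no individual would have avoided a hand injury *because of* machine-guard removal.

Let p₁ = 0.449, p₀ = 0.0661.
PN = (p₁ − p₀)/p₁ = (0.449 − 0.0661) / 0.449 ≈ 0.85278.
Attributable cases ≈ PN × (exposed cases) = 0.85278 × 1047 ≈ 892.86.

about 893 cases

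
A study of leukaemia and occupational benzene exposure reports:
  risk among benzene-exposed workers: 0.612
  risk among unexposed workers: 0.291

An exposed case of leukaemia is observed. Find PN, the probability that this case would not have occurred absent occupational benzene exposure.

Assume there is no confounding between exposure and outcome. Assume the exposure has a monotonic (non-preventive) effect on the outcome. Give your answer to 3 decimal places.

Let p₁ = 0.612, p₀ = 0.291.
Under exogeneity and monotonicity, PN = (p₁ − p₀) / p₁.
PN = (0.612 − 0.291) / 0.612 = 0.321 / 0.612 ≈ 0.5245

PN ≈ 0.525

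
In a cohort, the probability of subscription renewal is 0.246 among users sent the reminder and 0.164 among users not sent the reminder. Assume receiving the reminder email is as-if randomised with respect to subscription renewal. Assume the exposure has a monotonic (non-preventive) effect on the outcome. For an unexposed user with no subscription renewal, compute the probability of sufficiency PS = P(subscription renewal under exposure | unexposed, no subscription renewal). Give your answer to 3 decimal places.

PS ≈ 0.098

Let p₁ = 0.246, p₀ = 0.164.
Under exogeneity and monotonicity, PS = (p₁ − p₀) / (1 − p₀).
PS = (0.246 − 0.164) / (1 − 0.164) = 0.082 / 0.836 ≈ 0.0981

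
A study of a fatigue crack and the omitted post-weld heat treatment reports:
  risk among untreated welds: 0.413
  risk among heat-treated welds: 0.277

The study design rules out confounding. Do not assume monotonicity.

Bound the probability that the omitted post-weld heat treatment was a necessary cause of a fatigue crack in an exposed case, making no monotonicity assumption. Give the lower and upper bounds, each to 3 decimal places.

Let p₁ = 0.413, p₀ = 0.277.
Under exogeneity alone the bounds on PN are max{0,(p₁−p₀)/p₁} ≤ PN ≤ min{1,(1−p₀)/p₁}.
  lower = (p₁ − p₀)/p₁ = 0.136 / 0.413 ≈ 0.3293
  upper = min{1, (1 − p₀)/p₁} = 0.723 / 0.413 ≈ 1.7506 → capped at 1

0.329 ≤ PN ≤ 1.000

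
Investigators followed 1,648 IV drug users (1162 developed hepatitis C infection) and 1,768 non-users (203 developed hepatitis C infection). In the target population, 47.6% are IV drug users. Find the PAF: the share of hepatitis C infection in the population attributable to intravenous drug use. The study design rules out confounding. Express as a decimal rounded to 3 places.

p₁ = P(outcome | exposed) = 1162/1648 = 0.7051
p₀ = P(outcome | unexposed) = 203/1768 = 0.11482
Overall risk P(Y=1) = π·p₁ + (1−π)·p₀ = 0.476×0.7051 + 0.524×0.11482 = 0.39579.
Under exogeneity, PAF = [P(Y=1) − p₀] / P(Y=1).
PAF = (0.39579 − 0.11482) / 0.39579 ≈ 0.7099

PAF ≈ 0.710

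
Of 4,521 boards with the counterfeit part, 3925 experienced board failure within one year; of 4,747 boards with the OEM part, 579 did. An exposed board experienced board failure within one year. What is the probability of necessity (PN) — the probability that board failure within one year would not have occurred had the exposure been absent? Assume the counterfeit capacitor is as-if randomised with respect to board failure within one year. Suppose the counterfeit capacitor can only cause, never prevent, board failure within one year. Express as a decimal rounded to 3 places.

PN ≈ 0.860

p₁ = P(outcome | exposed) = 3925/4521 = 0.86817
p₀ = P(outcome | unexposed) = 579/4747 = 0.12197
Under exogeneity and monotonicity, PN = (p₁ − p₀) / p₁.
PN = (0.86817 − 0.12197) / 0.86817 = 0.7462 / 0.86817 ≈ 0.8595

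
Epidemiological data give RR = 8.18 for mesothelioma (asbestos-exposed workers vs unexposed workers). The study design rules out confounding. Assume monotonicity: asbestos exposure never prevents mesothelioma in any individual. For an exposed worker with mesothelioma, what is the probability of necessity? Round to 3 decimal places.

PN ≈ 0.878

Under exogeneity and monotonicity, PN = (RR − 1) / RR = 1 − 1/RR.
PN = (8.18 − 1) / 8.18 = 7.18 / 8.18 ≈ 0.8778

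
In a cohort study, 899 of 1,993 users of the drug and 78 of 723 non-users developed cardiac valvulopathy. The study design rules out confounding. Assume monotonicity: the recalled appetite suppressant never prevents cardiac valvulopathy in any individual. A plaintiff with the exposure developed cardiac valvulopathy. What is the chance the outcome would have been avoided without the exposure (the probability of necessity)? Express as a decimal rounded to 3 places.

PN ≈ 0.761

p₁ = P(outcome | exposed) = 899/1993 = 0.45108
p₀ = P(outcome | unexposed) = 78/723 = 0.10788
Under exogeneity and monotonicity, PN = (p₁ − p₀) / p₁.
PN = (0.45108 − 0.10788) / 0.45108 = 0.34319 / 0.45108 ≈ 0.7608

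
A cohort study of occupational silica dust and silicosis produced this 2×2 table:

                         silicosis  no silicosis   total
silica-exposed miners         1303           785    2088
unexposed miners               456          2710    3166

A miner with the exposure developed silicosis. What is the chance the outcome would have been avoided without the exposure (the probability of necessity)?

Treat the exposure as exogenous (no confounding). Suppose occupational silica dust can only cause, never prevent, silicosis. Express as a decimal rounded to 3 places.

PN ≈ 0.769

p₁ = P(outcome | exposed) = 1303/2088 = 0.62404
p₀ = P(outcome | unexposed) = 456/3166 = 0.14403
Under exogeneity and monotonicity, PN = (p₁ − p₀) / p₁.
PN = (0.62404 − 0.14403) / 0.62404 = 0.48001 / 0.62404 ≈ 0.7692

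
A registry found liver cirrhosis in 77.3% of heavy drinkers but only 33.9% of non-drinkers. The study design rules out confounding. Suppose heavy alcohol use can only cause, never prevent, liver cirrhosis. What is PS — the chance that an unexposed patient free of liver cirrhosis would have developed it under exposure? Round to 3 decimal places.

p₁ = 0.773, p₀ = 0.339.
Under exogeneity and monotonicity, PS = (p₁ − p₀) / (1 − p₀).
PS = (0.773 − 0.339) / (1 − 0.339) = 0.434 / 0.661 ≈ 0.6566

PS ≈ 0.657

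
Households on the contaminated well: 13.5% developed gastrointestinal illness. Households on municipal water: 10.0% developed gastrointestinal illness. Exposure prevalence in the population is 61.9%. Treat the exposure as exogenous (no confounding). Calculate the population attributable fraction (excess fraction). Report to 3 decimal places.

PAF ≈ 0.178

p₁ = 0.135, p₀ = 0.1.
Overall risk P(Y=1) = π·p₁ + (1−π)·p₀ = 0.619×0.135 + 0.381×0.1 = 0.12166.
Under exogeneity, PAF = [P(Y=1) − p₀] / P(Y=1).
PAF = (0.12166 − 0.1) / 0.12166 ≈ 0.1781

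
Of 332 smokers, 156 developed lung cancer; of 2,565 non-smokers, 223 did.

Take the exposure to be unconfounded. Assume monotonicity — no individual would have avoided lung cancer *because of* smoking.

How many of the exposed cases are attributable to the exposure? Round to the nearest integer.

p₁ = P(outcome | exposed) = 156/332 = 0.46988
p₀ = P(outcome | unexposed) = 223/2565 = 0.08694
PN = (p₁ − p₀)/p₁ = (0.46988 − 0.08694) / 0.46988 ≈ 0.81497.
Attributable cases ≈ PN × (exposed cases) = 0.81497 × 156 ≈ 127.14.

about 127 cases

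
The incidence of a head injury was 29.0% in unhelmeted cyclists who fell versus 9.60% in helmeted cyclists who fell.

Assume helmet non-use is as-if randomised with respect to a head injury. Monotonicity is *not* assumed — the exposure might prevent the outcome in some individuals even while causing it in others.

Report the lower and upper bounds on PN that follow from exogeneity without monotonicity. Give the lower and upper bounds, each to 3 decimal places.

0.669 ≤ PN ≤ 1.000

p₁ = 0.29, p₀ = 0.096.
Under exogeneity alone the bounds on PN are max{0,(p₁−p₀)/p₁} ≤ PN ≤ min{1,(1−p₀)/p₁}.
  lower = (p₁ − p₀)/p₁ = 0.194 / 0.29 ≈ 0.6690
  upper = min{1, (1 − p₀)/p₁} = 0.904 / 0.29 ≈ 3.1172 → capped at 1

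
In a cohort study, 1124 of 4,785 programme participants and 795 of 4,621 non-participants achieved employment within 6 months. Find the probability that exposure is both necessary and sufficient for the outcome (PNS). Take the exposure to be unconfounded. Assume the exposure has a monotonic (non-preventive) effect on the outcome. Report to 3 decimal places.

p₁ = P(outcome | exposed) = 1124/4785 = 0.2349
p₀ = P(outcome | unexposed) = 795/4621 = 0.17204
Under exogeneity and monotonicity, PNS = p₁ − p₀.
PNS = 0.2349 − 0.17204 = 0.06286

PNS ≈ 0.063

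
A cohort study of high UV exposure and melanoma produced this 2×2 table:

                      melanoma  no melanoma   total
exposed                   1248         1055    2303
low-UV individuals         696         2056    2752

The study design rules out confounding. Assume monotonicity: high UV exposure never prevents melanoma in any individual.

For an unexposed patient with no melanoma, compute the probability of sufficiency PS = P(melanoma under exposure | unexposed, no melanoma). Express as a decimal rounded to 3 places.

PS ≈ 0.387

p₁ = P(outcome | exposed) = 1248/2303 = 0.5419
p₀ = P(outcome | unexposed) = 696/2752 = 0.25291
Under exogeneity and monotonicity, PS = (p₁ − p₀) / (1 − p₀).
PS = (0.5419 − 0.25291) / (1 − 0.25291) = 0.28899 / 0.74709 ≈ 0.3868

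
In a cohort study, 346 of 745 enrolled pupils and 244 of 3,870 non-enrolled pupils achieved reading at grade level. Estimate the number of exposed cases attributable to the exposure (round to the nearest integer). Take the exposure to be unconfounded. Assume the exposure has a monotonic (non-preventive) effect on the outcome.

about 299 cases

p₁ = P(outcome | exposed) = 346/745 = 0.46443
p₀ = P(outcome | unexposed) = 244/3870 = 0.063049
PN = (p₁ − p₀)/p₁ = (0.46443 − 0.063049) / 0.46443 ≈ 0.86424.
Attributable cases ≈ PN × (exposed cases) = 0.86424 × 346 ≈ 299.03.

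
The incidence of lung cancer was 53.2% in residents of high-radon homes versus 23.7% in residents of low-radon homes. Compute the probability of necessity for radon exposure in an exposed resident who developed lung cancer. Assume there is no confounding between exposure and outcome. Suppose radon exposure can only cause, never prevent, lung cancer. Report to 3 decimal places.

PN ≈ 0.555

p₁ = 0.532, p₀ = 0.237.
Under exogeneity and monotonicity, PN = (p₁ − p₀) / p₁.
PN = (0.532 − 0.237) / 0.532 = 0.295 / 0.532 ≈ 0.5545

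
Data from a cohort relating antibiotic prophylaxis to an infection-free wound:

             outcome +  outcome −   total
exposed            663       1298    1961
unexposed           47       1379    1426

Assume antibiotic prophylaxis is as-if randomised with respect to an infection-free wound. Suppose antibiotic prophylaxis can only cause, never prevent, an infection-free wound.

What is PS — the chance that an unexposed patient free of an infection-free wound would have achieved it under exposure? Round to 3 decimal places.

p₁ = P(outcome | exposed) = 663/1961 = 0.33809
p₀ = P(outcome | unexposed) = 47/1426 = 0.032959
Under exogeneity and monotonicity, PS = (p₁ − p₀)/(1 − p₀).
PS = (0.33809 − 0.032959) / 0.96704 ≈ 0.3155

PS ≈ 0.316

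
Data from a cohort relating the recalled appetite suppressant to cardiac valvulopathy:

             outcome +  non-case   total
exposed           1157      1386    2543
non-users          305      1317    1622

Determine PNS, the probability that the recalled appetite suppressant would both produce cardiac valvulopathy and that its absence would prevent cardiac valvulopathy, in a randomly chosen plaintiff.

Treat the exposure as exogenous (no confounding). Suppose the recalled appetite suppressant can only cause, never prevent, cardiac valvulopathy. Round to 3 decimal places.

PNS ≈ 0.267

p₁ = P(outcome | exposed) = 1157/2543 = 0.45497
p₀ = P(outcome | unexposed) = 305/1622 = 0.18804
Under exogeneity and monotonicity, PNS = p₁ − p₀.
PNS = 0.45497 − 0.18804 = 0.26693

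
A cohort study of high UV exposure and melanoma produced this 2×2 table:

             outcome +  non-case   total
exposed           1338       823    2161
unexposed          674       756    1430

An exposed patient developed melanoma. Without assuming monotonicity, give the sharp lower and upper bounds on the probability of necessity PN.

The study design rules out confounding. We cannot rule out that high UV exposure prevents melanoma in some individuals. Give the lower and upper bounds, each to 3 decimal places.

0.239 ≤ PN ≤ 0.854

p₁ = P(outcome | exposed) = 1338/2161 = 0.61916
p₀ = P(outcome | unexposed) = 674/1430 = 0.47133
Under exogeneity alone the bounds on PN are max{0,(p₁−p₀)/p₁} ≤ PN ≤ min{1,(1−p₀)/p₁}.
  lower = (p₁ − p₀)/p₁ = 0.14783 / 0.61916 ≈ 0.2388
  upper = min{1, (1 − p₀)/p₁} = 0.52867 / 0.61916 ≈ 0.8539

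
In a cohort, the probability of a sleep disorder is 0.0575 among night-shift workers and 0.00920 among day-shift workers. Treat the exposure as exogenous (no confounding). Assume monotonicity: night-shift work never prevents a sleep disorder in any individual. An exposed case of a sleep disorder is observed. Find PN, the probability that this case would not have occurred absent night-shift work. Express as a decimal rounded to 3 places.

PN ≈ 0.840

Let p₁ = 0.0575, p₀ = 0.0092.
Under exogeneity and monotonicity, PN = (p₁ − p₀) / p₁.
PN = (0.0575 − 0.0092) / 0.0575 = 0.0483 / 0.0575 ≈ 0.8400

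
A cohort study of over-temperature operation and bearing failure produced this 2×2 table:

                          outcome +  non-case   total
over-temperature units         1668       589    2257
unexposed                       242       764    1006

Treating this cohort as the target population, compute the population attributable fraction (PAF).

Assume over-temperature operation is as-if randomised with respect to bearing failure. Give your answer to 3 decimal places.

PAF ≈ 0.589

p₁ = P(outcome | exposed) = 1668/2257 = 0.73903
p₀ = P(outcome | unexposed) = 242/1006 = 0.24056
Exposure prevalence π = 2257/3263 = 0.69169; overall risk P(Y=1) = 0.58535.
Under exogeneity, PAF = [P(Y=1) − p₀]/P(Y=1).
PAF = (0.58535 − 0.24056) / 0.58535 ≈ 0.5890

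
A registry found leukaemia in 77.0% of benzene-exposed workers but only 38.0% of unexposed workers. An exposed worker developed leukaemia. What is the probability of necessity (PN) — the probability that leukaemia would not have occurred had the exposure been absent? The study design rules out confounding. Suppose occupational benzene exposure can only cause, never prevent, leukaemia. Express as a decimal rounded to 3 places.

p₁ = 0.77, p₀ = 0.38.
Under exogeneity and monotonicity, PN = (p₁ − p₀) / p₁.
PN = (0.77 − 0.38) / 0.77 = 0.39 / 0.77 ≈ 0.5065

PN ≈ 0.506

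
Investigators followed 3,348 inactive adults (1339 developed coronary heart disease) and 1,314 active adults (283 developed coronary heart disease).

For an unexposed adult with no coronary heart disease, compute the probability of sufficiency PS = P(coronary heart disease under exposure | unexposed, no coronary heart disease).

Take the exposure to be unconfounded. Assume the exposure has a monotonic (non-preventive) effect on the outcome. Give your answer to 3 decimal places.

p₁ = P(outcome | exposed) = 1339/3348 = 0.39994
p₀ = P(outcome | unexposed) = 283/1314 = 0.21537
Under exogeneity and monotonicity, PS = (p₁ − p₀) / (1 − p₀).
PS = (0.39994 − 0.21537) / (1 − 0.21537) = 0.18457 / 0.78463 ≈ 0.2352

PS ≈ 0.235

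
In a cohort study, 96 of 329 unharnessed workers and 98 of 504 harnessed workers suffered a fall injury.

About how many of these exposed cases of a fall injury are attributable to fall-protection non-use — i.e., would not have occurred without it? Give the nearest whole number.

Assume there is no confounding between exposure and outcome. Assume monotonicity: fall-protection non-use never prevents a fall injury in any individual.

p₁ = P(outcome | exposed) = 96/329 = 0.29179
p₀ = P(outcome | unexposed) = 98/504 = 0.19444
PN = (p₁ − p₀)/p₁ = (0.29179 − 0.19444) / 0.29179 ≈ 0.33362.
Attributable cases ≈ PN × (exposed cases) = 0.33362 × 96 ≈ 32.03.

about 32 cases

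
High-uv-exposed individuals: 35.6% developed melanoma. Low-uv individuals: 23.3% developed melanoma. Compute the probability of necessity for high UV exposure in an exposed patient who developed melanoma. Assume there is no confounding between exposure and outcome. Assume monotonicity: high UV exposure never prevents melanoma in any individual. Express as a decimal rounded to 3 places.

p₁ = 0.356, p₀ = 0.233.
Under exogeneity and monotonicity, PN = (p₁ − p₀) / p₁.
PN = (0.356 − 0.233) / 0.356 = 0.123 / 0.356 ≈ 0.3455

PN ≈ 0.346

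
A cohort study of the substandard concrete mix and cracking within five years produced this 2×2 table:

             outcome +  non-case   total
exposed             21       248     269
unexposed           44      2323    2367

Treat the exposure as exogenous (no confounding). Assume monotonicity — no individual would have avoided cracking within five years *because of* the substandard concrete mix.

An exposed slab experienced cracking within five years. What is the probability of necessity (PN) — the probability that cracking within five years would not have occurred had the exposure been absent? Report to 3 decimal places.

PN ≈ 0.762

p₁ = P(outcome | exposed) = 21/269 = 0.078067
p₀ = P(outcome | unexposed) = 44/2367 = 0.018589
Under exogeneity and monotonicity, PN = (p₁ − p₀) / p₁.
PN = (0.078067 − 0.018589) / 0.078067 = 0.059478 / 0.078067 ≈ 0.7619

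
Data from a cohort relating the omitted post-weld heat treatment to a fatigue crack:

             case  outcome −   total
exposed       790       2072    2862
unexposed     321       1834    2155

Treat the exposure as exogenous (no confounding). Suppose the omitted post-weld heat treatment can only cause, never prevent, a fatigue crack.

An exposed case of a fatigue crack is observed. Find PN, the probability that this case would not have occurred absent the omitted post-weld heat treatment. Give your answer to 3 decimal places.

p₁ = P(outcome | exposed) = 790/2862 = 0.27603
p₀ = P(outcome | unexposed) = 321/2155 = 0.14896
Under exogeneity and monotonicity, PN = (p₁ − p₀) / p₁.
PN = (0.27603 − 0.14896) / 0.27603 = 0.12707 / 0.27603 ≈ 0.4604

PN ≈ 0.460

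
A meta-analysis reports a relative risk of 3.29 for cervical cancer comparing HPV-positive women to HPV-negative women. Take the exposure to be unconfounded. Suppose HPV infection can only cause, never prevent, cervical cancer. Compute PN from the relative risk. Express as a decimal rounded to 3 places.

PN ≈ 0.696

Under exogeneity and monotonicity, PN = (RR − 1) / RR = 1 − 1/RR.
PN = (3.29 − 1) / 3.29 = 2.29 / 3.29 ≈ 0.6960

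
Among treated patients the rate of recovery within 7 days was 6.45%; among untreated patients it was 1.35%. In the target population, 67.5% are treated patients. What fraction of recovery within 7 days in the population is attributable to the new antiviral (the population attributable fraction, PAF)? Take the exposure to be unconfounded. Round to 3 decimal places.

PAF ≈ 0.718

p₁ = 0.0645, p₀ = 0.0135.
Overall risk P(Y=1) = π·p₁ + (1−π)·p₀ = 0.675×0.0645 + 0.325×0.0135 = 0.047925.
Under exogeneity, PAF = [P(Y=1) − p₀] / P(Y=1).
PAF = (0.047925 − 0.0135) / 0.047925 ≈ 0.7183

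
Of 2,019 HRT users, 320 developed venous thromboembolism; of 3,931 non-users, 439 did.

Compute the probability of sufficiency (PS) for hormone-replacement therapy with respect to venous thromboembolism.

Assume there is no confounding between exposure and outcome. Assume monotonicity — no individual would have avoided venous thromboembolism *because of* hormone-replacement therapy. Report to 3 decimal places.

PS ≈ 0.053

p₁ = P(outcome | exposed) = 320/2019 = 0.15849
p₀ = P(outcome | unexposed) = 439/3931 = 0.11168
Under exogeneity and monotonicity, PS = (p₁ − p₀) / (1 − p₀).
PS = (0.15849 − 0.11168) / (1 − 0.11168) = 0.046818 / 0.88832 ≈ 0.0527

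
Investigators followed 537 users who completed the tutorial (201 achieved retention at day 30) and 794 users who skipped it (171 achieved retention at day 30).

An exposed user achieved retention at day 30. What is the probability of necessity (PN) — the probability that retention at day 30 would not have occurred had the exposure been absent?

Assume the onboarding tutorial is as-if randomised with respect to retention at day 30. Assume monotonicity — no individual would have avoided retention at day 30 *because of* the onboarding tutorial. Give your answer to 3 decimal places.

p₁ = P(outcome | exposed) = 201/537 = 0.3743
p₀ = P(outcome | unexposed) = 171/794 = 0.21537
Under exogeneity and monotonicity, PN = (p₁ − p₀) / p₁.
PN = (0.3743 − 0.21537) / 0.3743 = 0.15894 / 0.3743 ≈ 0.4246

PN ≈ 0.425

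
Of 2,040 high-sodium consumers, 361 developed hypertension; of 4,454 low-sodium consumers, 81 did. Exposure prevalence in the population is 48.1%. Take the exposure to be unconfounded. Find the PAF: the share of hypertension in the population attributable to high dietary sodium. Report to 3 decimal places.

p₁ = P(outcome | exposed) = 361/2040 = 0.17696
p₀ = P(outcome | unexposed) = 81/4454 = 0.018186
Overall risk P(Y=1) = π·p₁ + (1−π)·p₀ = 0.481×0.17696 + 0.519×0.018186 = 0.094557.
Under exogeneity, PAF = [P(Y=1) − p₀] / P(Y=1).
PAF = (0.094557 − 0.018186) / 0.094557 ≈ 0.8077

PAF ≈ 0.808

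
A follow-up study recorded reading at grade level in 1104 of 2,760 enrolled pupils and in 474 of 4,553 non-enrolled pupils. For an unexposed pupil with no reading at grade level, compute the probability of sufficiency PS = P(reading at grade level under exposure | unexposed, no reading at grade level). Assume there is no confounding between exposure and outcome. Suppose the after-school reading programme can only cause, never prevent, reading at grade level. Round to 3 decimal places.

p₁ = P(outcome | exposed) = 1104/2760 = 0.4
p₀ = P(outcome | unexposed) = 474/4553 = 0.10411
Under exogeneity and monotonicity, PS = (p₁ − p₀) / (1 − p₀).
PS = (0.4 − 0.10411) / (1 − 0.10411) = 0.29589 / 0.89589 ≈ 0.3303

PS ≈ 0.330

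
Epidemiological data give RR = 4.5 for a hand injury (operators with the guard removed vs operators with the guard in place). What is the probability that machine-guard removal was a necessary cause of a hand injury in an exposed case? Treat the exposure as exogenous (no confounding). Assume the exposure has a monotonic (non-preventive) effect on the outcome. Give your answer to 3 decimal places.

Under exogeneity and monotonicity, PN = (RR − 1) / RR = 1 − 1/RR.
PN = (4.5 − 1) / 4.5 = 3.5 / 4.5 ≈ 0.7778

PN ≈ 0.778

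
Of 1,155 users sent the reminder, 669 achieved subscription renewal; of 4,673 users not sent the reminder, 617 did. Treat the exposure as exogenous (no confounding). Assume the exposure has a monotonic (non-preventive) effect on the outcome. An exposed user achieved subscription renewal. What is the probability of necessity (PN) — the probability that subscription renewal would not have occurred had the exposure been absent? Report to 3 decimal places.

p₁ = P(outcome | exposed) = 669/1155 = 0.57922
p₀ = P(outcome | unexposed) = 617/4673 = 0.13204
Under exogeneity and monotonicity, PN = (p₁ − p₀) / p₁.
PN = (0.57922 − 0.13204) / 0.57922 = 0.44719 / 0.57922 ≈ 0.7720

PN ≈ 0.772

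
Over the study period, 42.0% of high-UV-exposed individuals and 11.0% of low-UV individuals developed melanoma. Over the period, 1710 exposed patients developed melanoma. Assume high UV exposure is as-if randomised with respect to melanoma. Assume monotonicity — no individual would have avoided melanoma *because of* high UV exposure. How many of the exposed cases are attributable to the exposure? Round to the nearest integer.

p₁ = 0.42, p₀ = 0.11.
PN = (p₁ − p₀)/p₁ = (0.42 − 0.11) / 0.42 ≈ 0.73810.
Attributable cases ≈ PN × (exposed cases) = 0.73810 × 1710 ≈ 1262.14.

about 1262 cases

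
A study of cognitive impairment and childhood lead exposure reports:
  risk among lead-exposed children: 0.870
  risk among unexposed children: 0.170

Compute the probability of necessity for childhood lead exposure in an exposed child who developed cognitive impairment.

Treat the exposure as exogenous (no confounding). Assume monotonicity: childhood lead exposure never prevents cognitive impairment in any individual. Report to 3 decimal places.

PN ≈ 0.805

Let p₁ = 0.87, p₀ = 0.17.
Under exogeneity and monotonicity, PN = (p₁ − p₀) / p₁.
PN = (0.87 − 0.17) / 0.87 = 0.7 / 0.87 ≈ 0.8046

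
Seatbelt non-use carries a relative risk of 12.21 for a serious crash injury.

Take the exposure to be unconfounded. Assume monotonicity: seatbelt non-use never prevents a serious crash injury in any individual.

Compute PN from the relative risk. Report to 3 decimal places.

PN ≈ 0.918

Under exogeneity and monotonicity, PN = (RR − 1) / RR = 1 − 1/RR.
PN = (12.21 − 1) / 12.21 = 11.21 / 12.21 ≈ 0.9181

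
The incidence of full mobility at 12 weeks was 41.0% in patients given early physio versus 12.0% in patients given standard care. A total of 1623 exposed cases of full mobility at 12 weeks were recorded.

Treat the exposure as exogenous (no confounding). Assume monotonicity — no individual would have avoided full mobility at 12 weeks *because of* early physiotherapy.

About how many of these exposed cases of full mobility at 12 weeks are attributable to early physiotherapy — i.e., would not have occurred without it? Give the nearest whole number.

about 1148 cases

p₁ = 0.41, p₀ = 0.12.
PN = (p₁ − p₀)/p₁ = (0.41 − 0.12) / 0.41 ≈ 0.70732.
Attributable cases ≈ PN × (exposed cases) = 0.70732 × 1623 ≈ 1147.98.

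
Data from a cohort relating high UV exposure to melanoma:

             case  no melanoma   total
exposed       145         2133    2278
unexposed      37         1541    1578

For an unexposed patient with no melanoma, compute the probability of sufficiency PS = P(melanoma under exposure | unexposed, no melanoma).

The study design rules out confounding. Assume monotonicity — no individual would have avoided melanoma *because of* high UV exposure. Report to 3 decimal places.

PS ≈ 0.041

p₁ = P(outcome | exposed) = 145/2278 = 0.063652
p₀ = P(outcome | unexposed) = 37/1578 = 0.023447
Under exogeneity and monotonicity, PS = (p₁ − p₀) / (1 − p₀).
PS = (0.063652 − 0.023447) / (1 − 0.023447) = 0.040205 / 0.97655 ≈ 0.0412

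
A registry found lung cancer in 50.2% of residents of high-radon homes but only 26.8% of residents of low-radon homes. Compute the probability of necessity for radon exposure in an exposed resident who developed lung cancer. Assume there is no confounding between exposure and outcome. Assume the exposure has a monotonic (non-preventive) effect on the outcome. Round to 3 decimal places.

p₁ = 0.502, p₀ = 0.268.
Under exogeneity and monotonicity, PN = (p₁ − p₀) / p₁.
PN = (0.502 − 0.268) / 0.502 = 0.234 / 0.502 ≈ 0.4661

PN ≈ 0.466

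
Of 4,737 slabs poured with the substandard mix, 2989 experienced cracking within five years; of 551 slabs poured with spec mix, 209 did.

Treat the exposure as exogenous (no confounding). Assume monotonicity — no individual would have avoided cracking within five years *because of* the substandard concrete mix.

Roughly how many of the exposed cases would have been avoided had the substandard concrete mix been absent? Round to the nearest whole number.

p₁ = P(outcome | exposed) = 2989/4737 = 0.63099
p₀ = P(outcome | unexposed) = 209/551 = 0.37931
PN = (p₁ − p₀)/p₁ = (0.63099 − 0.37931) / 0.63099 ≈ 0.39886.
Attributable cases ≈ PN × (exposed cases) = 0.39886 × 2989 ≈ 1192.21.

about 1192 cases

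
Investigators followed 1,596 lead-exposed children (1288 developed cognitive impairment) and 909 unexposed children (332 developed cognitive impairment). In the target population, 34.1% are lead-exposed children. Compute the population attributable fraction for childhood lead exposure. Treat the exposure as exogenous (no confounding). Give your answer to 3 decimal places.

p₁ = P(outcome | exposed) = 1288/1596 = 0.80702
p₀ = P(outcome | unexposed) = 332/909 = 0.36524
Overall risk P(Y=1) = π·p₁ + (1−π)·p₀ = 0.341×0.80702 + 0.659×0.36524 = 0.51588.
Under exogeneity, PAF = [P(Y=1) − p₀] / P(Y=1).
PAF = (0.51588 − 0.36524) / 0.51588 ≈ 0.2920

PAF ≈ 0.292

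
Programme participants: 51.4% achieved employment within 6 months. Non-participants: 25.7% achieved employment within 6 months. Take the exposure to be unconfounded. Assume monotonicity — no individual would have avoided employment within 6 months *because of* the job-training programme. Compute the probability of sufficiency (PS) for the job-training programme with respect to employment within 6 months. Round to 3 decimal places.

PS ≈ 0.346

p₁ = 0.514, p₀ = 0.257.
Under exogeneity and monotonicity, PS = (p₁ − p₀) / (1 − p₀).
PS = (0.514 − 0.257) / (1 − 0.257) = 0.257 / 0.743 ≈ 0.3459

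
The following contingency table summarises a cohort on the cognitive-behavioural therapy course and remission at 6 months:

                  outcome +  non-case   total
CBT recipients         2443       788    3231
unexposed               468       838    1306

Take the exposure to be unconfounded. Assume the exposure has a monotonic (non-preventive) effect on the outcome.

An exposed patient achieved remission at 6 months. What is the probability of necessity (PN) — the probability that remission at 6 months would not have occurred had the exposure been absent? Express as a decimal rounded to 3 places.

p₁ = P(outcome | exposed) = 2443/3231 = 0.75611
p₀ = P(outcome | unexposed) = 468/1306 = 0.35835
Under exogeneity and monotonicity, PN = (p₁ − p₀) / p₁.
PN = (0.75611 − 0.35835) / 0.75611 = 0.39777 / 0.75611 ≈ 0.5261

PN ≈ 0.526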